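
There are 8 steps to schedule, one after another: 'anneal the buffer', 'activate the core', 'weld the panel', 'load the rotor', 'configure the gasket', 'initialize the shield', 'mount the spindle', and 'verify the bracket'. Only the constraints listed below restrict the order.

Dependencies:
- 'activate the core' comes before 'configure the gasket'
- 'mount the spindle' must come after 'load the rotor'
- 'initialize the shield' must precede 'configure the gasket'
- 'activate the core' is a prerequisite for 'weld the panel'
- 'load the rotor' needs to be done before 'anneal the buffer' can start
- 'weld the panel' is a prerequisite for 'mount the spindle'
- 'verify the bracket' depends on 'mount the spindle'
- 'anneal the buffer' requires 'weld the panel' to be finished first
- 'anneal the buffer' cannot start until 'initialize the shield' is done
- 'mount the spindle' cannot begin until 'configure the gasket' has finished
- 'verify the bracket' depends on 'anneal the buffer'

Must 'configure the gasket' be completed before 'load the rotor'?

'configure the gasket' and 'load the rotor' are not related by any chain of constraints.
There exist valid orderings with 'load the rotor' before 'configure the gasket', so 'configure the gasket' is not required to come first.

No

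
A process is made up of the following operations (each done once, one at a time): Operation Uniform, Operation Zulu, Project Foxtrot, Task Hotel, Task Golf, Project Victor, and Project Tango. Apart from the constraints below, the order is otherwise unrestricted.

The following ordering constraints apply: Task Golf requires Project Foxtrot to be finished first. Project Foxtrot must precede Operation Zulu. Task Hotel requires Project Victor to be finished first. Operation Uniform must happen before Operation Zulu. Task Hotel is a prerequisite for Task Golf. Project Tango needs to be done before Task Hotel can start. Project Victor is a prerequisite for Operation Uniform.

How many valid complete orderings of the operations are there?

73

The operations with no prerequisites are Project Foxtrot, Project Victor, Project Tango; any of them can be placed first.
Systematically extending each partial ordering one operation at a time and counting, there are 73 complete orderings.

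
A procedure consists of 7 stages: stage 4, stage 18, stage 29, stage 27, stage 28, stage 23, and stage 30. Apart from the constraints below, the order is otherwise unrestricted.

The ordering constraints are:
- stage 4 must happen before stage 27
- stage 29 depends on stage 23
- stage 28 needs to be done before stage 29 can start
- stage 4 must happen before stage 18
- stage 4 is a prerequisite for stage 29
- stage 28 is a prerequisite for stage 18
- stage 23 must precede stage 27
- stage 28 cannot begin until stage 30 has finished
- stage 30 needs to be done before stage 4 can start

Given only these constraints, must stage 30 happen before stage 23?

No chain of constraints connects stage 30 to stage 23 in either direction.
So stage 30 can come before stage 23 or after — it is not forced.

No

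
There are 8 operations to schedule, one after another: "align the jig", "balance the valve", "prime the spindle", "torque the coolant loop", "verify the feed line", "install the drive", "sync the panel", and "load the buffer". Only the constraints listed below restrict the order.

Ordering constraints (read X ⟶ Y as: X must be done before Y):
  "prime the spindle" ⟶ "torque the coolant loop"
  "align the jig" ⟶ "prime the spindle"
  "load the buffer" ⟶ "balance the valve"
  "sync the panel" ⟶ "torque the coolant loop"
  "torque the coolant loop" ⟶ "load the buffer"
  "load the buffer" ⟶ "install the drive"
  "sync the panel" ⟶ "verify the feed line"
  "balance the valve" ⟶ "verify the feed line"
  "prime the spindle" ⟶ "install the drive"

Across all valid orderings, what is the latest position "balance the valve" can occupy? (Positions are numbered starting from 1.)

The only operation forced after "balance the valve" (directly or by a chain) is "verify the feed line".
With 1 mandatory successor out of 8 operations total, the latest slot for "balance the valve" is 8−1 = 7, and it's reachable by doing all non-successors before "balance the valve".

7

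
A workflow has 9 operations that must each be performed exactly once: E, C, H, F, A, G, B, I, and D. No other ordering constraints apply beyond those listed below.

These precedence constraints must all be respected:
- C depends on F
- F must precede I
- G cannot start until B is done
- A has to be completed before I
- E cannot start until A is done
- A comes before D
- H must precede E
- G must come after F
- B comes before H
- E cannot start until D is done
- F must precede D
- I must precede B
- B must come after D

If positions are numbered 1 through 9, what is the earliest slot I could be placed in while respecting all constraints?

3

The operations that are forced before I, directly or transitively, are F, A. That's 2 operations.
With 2 mandatory predecessors, the earliest I can sit is position 2+1 = 3, and placing just those 2 first achieves it.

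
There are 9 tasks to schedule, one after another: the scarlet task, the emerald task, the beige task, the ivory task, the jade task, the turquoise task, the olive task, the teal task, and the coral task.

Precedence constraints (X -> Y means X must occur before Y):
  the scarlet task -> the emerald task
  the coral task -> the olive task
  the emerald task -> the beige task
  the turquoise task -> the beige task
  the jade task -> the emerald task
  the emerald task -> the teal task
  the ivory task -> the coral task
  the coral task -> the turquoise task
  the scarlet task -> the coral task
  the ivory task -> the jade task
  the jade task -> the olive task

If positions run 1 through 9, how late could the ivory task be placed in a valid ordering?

Following every chain forward from the ivory task, the tasks that must come later are the emerald task, the beige task, the jade task, the turquoise task, the olive task, the teal task, the coral task — 7 of them.
With 7 mandatory successors out of 9 tasks total, the latest slot for the ivory task is 9−7 = 2, and it's reachable by doing all non-successors before the ivory task.

2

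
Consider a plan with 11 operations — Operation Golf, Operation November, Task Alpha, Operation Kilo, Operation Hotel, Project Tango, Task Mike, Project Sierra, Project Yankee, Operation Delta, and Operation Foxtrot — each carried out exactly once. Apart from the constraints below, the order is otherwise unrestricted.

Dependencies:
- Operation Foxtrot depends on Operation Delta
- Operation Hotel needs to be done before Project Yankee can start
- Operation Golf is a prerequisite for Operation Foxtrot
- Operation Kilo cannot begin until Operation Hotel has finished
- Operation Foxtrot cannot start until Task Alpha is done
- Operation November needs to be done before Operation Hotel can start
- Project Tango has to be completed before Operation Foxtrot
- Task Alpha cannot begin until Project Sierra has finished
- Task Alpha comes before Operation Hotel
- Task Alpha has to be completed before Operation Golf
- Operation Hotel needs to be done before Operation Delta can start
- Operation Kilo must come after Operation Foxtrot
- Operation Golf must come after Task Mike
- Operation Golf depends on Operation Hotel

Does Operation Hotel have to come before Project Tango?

No chain of constraints connects Operation Hotel to Project Tango in either direction.
So Operation Hotel can come before Project Tango or after — it is not forced.

No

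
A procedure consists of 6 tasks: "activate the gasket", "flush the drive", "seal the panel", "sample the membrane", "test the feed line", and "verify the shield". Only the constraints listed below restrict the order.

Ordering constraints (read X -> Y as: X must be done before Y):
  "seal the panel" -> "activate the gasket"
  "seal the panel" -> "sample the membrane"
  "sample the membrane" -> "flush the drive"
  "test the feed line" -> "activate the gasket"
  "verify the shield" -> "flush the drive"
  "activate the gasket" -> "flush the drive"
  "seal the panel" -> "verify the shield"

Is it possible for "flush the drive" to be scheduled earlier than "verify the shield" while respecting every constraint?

No

The constraints give a chain "verify the shield" → "flush the drive", which forces "verify the shield" before "flush the drive".
Hence "flush the drive" can never be scheduled before "verify the shield".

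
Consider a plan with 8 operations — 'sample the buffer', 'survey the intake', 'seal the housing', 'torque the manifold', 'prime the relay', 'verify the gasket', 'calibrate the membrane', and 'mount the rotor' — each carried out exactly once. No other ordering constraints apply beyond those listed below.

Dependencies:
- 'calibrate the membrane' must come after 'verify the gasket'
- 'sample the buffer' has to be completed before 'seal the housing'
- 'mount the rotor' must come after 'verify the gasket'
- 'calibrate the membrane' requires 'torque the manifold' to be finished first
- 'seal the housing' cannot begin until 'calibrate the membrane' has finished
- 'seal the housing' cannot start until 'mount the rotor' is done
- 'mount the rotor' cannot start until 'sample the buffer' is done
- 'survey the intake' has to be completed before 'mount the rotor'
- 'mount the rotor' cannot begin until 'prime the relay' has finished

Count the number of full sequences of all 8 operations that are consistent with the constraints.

The operations with no prerequisites are 'sample the buffer', 'survey the intake', 'torque the manifold', 'prime the relay', 'verify the gasket'; any of them can be placed first.
Systematically extending each partial ordering one operation at a time and counting, there are 384 complete orderings.

384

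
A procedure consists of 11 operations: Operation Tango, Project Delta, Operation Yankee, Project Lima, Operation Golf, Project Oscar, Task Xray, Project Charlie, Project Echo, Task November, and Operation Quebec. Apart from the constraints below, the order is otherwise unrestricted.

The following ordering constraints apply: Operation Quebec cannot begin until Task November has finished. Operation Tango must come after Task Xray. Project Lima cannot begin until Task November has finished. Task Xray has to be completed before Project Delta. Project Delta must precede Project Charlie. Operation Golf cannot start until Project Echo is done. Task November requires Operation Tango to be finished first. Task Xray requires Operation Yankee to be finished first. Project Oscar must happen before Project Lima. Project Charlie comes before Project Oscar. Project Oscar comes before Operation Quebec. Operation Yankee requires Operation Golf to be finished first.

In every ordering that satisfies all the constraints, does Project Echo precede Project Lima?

Yes

Tracing the constraints gives a chain: Project Echo → Operation Golf → Operation Yankee → Task Xray → Operation Tango → Task November → Project Lima.
Hence Project Echo necessarily comes before Project Lima.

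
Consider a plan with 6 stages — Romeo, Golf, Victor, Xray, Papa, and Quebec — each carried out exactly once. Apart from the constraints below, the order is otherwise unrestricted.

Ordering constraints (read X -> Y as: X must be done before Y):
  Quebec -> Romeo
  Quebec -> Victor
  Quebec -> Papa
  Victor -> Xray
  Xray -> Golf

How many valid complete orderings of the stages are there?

20

Only Quebec has no prerequisites, so it must go first.
Enumerating by repeatedly choosing an available stage (one whose prerequisites are all placed) gives 20 distinct complete orderings.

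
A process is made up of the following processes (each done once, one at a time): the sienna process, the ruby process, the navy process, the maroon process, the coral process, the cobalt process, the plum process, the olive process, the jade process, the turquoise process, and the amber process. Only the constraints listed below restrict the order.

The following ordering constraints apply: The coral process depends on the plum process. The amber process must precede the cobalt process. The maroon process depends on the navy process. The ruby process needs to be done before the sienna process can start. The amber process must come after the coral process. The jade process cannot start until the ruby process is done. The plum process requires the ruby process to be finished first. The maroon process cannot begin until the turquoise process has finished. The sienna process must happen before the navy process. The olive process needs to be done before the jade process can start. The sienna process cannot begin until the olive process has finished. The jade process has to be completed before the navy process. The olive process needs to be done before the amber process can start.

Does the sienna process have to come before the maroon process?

Yes

There is a constraint chain the sienna process → the navy process → the maroon process.
That forces the sienna process before the maroon process in every valid schedule.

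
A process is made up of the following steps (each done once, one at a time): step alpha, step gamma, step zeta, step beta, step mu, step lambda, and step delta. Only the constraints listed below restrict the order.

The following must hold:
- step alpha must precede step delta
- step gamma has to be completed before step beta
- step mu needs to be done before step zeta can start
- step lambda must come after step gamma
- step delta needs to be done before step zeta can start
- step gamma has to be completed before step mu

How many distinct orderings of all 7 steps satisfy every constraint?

The steps with no prerequisites are step alpha, step gamma; any of them can be placed first.
Counting all ways to extend the partial order to a total order gives 142.

142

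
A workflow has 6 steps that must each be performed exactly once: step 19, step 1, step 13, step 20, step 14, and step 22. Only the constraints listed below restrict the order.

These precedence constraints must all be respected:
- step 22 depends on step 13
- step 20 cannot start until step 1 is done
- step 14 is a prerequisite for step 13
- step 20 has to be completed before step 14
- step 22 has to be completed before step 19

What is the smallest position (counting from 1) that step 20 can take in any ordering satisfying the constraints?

2

The only step forced before step 20 (directly or transitively) is step 1.
So at minimum 1 step comes before step 20, putting step 20 no earlier than position 2. That position is achievable by scheduling exactly that predecessor first.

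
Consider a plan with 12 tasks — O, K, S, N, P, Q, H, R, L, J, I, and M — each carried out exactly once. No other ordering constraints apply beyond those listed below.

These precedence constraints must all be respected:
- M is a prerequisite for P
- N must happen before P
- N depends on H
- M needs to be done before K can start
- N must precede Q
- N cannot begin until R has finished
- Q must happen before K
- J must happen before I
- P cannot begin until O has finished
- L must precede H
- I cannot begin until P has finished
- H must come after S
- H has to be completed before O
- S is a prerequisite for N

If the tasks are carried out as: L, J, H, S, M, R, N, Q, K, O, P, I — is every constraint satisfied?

No

In the proposed order, H appears before S.
Since S is required before H, the ordering is invalid.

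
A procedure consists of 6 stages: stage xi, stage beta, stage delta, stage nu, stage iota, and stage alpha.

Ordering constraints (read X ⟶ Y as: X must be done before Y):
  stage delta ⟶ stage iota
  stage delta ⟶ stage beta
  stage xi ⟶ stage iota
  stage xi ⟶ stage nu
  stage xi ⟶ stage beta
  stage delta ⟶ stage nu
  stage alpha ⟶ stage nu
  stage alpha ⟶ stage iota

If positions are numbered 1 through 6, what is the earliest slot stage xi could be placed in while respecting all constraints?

No constraint forces any other stage before stage xi, so it can be placed first.

1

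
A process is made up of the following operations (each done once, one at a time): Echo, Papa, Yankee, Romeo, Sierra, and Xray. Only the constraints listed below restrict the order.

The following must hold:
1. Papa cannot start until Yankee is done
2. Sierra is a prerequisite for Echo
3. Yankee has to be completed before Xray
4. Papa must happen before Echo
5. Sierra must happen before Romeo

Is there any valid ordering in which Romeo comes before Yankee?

No chain of constraints runs from Yankee to Romeo, so Yankee is not required to come first.
So a valid ordering placing Romeo earlier than Yankee exists.

Yes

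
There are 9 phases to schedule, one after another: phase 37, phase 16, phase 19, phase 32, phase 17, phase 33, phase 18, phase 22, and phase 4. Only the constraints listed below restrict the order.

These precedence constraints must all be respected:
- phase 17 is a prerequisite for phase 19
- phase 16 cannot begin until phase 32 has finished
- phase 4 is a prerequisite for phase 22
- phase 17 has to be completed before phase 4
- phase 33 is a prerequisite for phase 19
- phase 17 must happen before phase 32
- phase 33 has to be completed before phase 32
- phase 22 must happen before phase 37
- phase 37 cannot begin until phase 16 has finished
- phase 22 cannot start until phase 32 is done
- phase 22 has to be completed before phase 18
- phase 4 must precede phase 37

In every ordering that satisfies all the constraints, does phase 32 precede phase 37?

Tracing the constraints gives a chain: phase 32 → phase 16 → phase 37.
That forces phase 32 before phase 37 in every valid schedule.

Yes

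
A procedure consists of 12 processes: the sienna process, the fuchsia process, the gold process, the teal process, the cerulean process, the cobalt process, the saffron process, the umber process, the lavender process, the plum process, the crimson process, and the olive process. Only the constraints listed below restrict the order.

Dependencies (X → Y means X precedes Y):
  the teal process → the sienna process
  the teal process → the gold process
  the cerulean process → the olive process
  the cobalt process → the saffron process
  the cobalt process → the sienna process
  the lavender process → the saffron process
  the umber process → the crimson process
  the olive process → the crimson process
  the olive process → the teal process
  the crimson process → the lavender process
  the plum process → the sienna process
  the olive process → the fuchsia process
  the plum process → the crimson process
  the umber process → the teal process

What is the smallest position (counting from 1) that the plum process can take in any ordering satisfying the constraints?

Nothing is required before the plum process; it can be the very first process.

1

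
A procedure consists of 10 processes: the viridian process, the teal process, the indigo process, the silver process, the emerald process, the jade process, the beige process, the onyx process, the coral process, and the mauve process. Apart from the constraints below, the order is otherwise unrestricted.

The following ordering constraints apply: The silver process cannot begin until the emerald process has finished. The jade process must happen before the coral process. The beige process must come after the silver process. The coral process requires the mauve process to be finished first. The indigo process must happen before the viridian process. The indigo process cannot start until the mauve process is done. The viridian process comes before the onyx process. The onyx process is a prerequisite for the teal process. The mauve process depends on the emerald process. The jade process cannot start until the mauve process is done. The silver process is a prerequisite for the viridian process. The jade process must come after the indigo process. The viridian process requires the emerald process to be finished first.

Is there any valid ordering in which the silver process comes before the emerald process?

No

There is a dependency chain the emerald process → the silver process, so the silver process always comes after the emerald process.
So no valid ordering can have the silver process before the emerald process.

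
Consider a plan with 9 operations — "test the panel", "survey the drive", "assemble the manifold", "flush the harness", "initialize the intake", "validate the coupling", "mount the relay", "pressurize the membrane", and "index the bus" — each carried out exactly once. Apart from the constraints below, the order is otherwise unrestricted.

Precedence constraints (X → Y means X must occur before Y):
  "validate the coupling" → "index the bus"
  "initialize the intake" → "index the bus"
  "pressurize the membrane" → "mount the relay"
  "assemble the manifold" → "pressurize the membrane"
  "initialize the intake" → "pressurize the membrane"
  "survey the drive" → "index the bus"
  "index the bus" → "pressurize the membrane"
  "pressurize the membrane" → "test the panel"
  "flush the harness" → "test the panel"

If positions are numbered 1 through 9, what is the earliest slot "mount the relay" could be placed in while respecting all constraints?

7

Working backwards through the constraints from "mount the relay", its full set of required predecessors is "survey the drive", "assemble the manifold", "initialize the intake", "validate the coupling", "pressurize the membrane", "index the bus" — 6 of them.
With 6 mandatory predecessors, the earliest "mount the relay" can sit is position 6+1 = 7, and placing just those 6 first achieves it.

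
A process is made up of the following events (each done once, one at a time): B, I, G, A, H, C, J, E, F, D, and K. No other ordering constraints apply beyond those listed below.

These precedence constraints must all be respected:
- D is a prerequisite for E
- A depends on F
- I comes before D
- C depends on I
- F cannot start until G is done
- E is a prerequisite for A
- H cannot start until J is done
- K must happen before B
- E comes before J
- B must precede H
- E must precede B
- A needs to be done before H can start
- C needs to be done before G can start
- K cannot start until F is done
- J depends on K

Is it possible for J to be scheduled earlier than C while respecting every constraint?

No

Following C → G → F → K → J, C must precede J in every valid ordering.
Hence J can never be scheduled before C.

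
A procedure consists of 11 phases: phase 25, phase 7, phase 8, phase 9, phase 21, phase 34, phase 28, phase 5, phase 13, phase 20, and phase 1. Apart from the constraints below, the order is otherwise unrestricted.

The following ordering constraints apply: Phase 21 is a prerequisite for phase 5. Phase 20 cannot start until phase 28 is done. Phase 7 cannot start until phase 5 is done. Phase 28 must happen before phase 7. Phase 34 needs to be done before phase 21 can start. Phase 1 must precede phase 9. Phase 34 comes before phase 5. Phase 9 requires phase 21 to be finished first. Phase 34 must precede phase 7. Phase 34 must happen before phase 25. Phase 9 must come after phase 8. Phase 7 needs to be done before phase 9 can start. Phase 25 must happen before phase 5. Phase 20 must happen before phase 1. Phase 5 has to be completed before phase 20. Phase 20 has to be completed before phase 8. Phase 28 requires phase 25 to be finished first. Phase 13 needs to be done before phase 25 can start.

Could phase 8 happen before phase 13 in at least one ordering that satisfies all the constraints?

No

Following phase 13 → phase 25 → phase 28 → phase 20 → phase 8, phase 13 must precede phase 8 in every valid ordering.
Hence phase 8 can never be scheduled before phase 13.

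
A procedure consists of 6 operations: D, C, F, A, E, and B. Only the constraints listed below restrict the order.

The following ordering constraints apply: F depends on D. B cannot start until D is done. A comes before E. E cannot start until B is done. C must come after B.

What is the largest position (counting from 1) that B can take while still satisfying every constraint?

4

Following every chain forward from B, the operations that must come later are C, E — 2 of them.
So at least 2 operations follow B, putting B no later than position 4. That position is achievable by scheduling everything else first.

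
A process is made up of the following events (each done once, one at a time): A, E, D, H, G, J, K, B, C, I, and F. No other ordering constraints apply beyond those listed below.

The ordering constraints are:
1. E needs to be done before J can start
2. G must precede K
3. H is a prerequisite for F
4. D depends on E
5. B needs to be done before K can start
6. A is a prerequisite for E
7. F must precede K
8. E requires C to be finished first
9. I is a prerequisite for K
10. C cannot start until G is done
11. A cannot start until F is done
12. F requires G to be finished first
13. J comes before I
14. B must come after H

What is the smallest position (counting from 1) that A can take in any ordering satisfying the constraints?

Working backwards through the constraints from A, its full set of required predecessors is H, G, F — 3 of them.
So at minimum 3 events come before A, putting A no earlier than position 4. That position is achievable by scheduling exactly those predecessors first.

4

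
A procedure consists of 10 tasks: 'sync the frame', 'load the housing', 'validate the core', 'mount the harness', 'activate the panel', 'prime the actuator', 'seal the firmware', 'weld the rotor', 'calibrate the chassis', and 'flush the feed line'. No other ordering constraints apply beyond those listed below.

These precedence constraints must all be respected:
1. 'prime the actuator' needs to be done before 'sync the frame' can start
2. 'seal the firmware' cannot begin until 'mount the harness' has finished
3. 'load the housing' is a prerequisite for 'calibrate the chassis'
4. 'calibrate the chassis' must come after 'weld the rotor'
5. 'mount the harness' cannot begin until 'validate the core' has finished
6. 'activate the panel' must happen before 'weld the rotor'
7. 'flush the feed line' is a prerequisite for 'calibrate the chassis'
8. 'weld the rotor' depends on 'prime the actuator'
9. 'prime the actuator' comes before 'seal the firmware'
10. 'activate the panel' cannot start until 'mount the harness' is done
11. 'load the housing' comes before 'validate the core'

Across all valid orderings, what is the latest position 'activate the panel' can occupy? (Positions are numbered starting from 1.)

Following every chain forward from 'activate the panel', the tasks that must come later are 'weld the rotor', 'calibrate the chassis' — 2 of them.
So at least 2 tasks follow 'activate the panel', putting 'activate the panel' no later than position 8. That position is achievable by scheduling everything else first.

8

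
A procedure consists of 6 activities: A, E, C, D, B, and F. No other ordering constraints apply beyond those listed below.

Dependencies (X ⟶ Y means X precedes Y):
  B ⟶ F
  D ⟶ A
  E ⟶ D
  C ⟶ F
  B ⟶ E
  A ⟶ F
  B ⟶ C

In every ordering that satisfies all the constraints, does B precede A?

Yes

There is a constraint chain B → E → D → A.
That forces B before A in every valid schedule.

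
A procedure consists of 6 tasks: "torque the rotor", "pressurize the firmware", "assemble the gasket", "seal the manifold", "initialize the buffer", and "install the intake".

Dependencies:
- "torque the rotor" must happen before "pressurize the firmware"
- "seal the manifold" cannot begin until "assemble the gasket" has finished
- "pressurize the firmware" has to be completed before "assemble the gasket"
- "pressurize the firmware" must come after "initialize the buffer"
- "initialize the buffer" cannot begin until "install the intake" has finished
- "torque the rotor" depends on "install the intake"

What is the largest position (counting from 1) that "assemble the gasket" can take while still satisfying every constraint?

5

Following the constraints forward from "assemble the gasket", its only required successor is "seal the manifold".
With 1 mandatory successor out of 6 tasks total, the latest slot for "assemble the gasket" is 6−1 = 5, and it's reachable by doing all non-successors before "assemble the gasket".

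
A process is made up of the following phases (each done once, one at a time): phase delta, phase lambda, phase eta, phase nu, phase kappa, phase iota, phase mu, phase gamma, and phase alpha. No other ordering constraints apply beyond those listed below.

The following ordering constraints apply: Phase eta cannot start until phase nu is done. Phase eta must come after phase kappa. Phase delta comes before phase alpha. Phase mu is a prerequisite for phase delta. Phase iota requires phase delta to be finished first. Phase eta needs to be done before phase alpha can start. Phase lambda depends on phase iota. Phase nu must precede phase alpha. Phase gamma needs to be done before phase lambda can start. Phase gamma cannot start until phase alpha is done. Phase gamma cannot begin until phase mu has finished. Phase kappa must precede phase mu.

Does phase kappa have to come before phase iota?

Chaining the stated constraints: phase kappa → phase mu → phase delta → phase iota.
So phase kappa must precede phase iota in any valid ordering.

Yes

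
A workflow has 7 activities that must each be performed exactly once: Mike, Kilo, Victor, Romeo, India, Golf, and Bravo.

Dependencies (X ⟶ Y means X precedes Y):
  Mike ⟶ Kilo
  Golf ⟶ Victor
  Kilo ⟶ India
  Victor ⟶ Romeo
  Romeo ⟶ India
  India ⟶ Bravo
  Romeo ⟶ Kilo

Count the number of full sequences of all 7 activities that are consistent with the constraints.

The activities with no prerequisites are Mike, Golf; any of them can be placed first.
Enumerating by repeatedly choosing an available activity (one whose prerequisites are all placed) gives 4 distinct complete orderings.

4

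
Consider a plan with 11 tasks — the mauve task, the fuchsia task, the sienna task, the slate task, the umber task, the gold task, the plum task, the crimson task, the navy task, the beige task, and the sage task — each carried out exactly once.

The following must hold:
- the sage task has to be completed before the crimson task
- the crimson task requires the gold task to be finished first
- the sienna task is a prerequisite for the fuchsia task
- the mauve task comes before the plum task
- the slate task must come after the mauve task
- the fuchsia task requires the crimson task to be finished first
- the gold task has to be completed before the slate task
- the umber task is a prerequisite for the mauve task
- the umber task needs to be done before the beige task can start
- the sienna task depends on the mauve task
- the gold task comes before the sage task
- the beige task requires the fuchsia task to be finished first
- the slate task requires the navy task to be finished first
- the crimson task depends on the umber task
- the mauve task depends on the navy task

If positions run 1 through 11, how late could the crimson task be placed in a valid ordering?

Every task that must follow the crimson task has to come after it. Tracing all chains starting from the crimson task, those tasks are: the fuchsia task, the beige task — 2 in total.
With 2 mandatory successors out of 11 tasks total, the latest slot for the crimson task is 11−2 = 9, and it's reachable by doing all non-successors before the crimson task.

9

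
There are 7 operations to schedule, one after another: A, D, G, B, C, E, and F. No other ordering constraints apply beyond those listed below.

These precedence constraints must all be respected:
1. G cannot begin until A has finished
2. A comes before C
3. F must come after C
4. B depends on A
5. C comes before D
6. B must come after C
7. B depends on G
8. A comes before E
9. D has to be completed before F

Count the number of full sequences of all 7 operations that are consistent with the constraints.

A is the only operation with nothing required before it, so every ordering starts there.
Systematically extending each partial ordering one operation at a time and counting, there are 54 complete orderings.

54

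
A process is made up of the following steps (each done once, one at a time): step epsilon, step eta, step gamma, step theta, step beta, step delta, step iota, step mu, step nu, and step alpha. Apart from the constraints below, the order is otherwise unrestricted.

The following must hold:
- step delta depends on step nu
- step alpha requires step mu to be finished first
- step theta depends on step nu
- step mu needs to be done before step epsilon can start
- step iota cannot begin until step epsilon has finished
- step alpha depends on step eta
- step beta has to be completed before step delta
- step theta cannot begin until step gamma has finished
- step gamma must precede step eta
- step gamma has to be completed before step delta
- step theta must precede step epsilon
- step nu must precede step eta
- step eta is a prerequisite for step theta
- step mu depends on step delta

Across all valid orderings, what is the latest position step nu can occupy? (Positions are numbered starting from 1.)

3

Every step that must follow step nu has to come after it. Tracing all chains starting from step nu, those steps are: step epsilon, step eta, step theta, step delta, step iota, step mu, step alpha — 7 in total.
With 7 mandatory successors out of 10 steps total, the latest slot for step nu is 10−7 = 3, and it's reachable by doing all non-successors before step nu.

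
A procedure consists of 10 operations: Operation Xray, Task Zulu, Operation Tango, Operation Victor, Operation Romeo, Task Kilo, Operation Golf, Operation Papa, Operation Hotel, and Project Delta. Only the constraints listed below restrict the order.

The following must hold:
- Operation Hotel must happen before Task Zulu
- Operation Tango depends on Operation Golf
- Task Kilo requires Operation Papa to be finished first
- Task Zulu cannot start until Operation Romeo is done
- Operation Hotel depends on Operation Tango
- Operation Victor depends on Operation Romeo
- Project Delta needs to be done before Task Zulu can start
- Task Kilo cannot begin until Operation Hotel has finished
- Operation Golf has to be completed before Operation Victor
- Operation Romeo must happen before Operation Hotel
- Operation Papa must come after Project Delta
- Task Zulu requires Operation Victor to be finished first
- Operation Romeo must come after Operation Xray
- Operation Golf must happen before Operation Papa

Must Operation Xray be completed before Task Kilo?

Yes

Tracing the constraints gives a chain: Operation Xray → Operation Romeo → Operation Hotel → Task Kilo.
So Operation Xray must precede Task Kilo in any valid ordering.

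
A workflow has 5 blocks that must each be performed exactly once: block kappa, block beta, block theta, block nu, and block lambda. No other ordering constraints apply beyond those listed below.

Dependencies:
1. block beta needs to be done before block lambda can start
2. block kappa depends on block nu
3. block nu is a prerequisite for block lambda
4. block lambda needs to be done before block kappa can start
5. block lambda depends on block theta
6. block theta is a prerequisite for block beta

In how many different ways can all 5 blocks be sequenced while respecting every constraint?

The blocks with no prerequisites are block theta, block nu; any of them can be placed first.
Counting all ways to extend the partial order to a total order gives 3.

3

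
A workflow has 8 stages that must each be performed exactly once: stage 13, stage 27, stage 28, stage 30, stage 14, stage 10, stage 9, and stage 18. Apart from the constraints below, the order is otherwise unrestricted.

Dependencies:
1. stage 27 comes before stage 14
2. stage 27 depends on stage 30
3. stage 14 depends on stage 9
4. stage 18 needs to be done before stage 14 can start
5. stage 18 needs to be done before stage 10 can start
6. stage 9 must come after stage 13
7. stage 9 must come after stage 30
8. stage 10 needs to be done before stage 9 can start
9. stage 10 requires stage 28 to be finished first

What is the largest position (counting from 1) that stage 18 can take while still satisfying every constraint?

5

Every stage that must follow stage 18 has to come after it. Tracing all chains starting from stage 18, those stages are: stage 14, stage 10, stage 9 — 3 in total.
With 3 mandatory successors out of 8 stages total, the latest slot for stage 18 is 8−3 = 5, and it's reachable by doing all non-successors before stage 18.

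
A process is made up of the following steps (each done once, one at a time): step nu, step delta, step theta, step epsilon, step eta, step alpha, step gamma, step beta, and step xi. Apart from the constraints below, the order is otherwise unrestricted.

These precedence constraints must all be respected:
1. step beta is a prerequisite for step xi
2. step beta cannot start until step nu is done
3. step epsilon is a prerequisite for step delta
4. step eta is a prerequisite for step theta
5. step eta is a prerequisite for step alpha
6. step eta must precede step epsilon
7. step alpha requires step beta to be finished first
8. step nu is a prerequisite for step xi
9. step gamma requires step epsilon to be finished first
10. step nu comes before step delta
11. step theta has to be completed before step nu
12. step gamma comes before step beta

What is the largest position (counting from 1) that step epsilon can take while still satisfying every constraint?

4

Every step that must follow step epsilon has to come after it. Tracing all chains starting from step epsilon, those steps are: step delta, step alpha, step gamma, step beta, step xi — 5 in total.
So at least 5 steps follow step epsilon, putting step epsilon no later than position 4. That position is achievable by scheduling everything else first.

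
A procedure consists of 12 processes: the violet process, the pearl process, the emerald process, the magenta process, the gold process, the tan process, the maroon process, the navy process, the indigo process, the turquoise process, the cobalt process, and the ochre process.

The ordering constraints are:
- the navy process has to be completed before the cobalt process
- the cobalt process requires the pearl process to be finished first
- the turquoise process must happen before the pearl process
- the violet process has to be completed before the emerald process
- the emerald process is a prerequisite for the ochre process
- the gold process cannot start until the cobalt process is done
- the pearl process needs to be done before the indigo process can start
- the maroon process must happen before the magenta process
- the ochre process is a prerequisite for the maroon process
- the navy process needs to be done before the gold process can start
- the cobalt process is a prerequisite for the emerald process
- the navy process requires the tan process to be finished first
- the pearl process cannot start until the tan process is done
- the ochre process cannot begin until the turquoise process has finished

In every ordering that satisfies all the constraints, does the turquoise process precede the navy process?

No chain of constraints connects the turquoise process to the navy process in either direction.
There exist valid orderings with the navy process before the turquoise process, so the turquoise process is not required to come first.

No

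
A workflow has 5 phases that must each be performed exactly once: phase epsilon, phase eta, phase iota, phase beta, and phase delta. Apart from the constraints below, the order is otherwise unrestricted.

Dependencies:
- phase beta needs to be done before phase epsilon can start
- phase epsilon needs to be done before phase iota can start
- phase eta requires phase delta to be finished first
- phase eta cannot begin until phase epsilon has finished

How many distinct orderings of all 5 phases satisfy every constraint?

7

The phases with no prerequisites are phase beta, phase delta; any of them can be placed first.
Counting all ways to extend the partial order to a total order gives 7.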